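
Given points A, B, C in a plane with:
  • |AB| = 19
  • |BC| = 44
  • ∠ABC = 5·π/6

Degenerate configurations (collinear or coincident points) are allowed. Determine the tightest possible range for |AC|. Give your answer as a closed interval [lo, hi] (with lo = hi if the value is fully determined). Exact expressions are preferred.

|AB| ∈ {19}
|BC| ∈ {44}
|AC| ∈ {√(836·√(3) + 2297)}

|AC| = √(836·√(3) + 2297)  (≈ 61.1964)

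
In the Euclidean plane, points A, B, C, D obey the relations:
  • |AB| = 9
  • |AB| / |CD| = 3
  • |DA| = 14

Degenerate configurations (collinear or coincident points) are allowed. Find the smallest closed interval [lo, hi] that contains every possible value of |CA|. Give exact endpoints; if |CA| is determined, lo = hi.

|CA| ∈ [11, 17]  (≈ [11.0000, 17.0000])

|AB| ∈ {9}
|AD| ∈ {14}
|CD| ∈ {3}
|BD| ∈ [5, 23]
|AC| ∈ [11, 17]
|BC| ∈ [2, 26]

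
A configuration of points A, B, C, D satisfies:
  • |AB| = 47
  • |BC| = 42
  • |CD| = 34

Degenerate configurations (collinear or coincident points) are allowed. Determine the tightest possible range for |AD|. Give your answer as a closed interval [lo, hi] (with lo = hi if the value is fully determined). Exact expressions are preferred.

|AD| ∈ [0, 123]  (≈ [0.0000, 123.0000])

|AB| ∈ {47}
|BC| ∈ {42}
|CD| ∈ {34}
|AC| ∈ [5, 89]
|BD| ∈ [8, 76]
|AD| ∈ [0, 123]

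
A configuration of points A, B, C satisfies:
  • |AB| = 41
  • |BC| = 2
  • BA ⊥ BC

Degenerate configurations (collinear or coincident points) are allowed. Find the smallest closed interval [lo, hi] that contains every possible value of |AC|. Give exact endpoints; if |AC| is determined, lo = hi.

|AC| = √(1685)  (≈ 41.0488)

|AB| ∈ {41}
|BC| ∈ {2}
|AC| ∈ {√(1685)}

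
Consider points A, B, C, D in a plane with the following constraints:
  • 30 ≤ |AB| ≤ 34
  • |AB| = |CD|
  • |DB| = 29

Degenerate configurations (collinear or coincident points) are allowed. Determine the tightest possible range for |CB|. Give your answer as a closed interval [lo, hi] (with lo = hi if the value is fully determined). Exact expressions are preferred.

|AB| ∈ [30, 34]
|BD| ∈ {29}
|CD| ∈ [30, 34]
|AD| ∈ [1, 63]
|BC| ∈ [1, 63]
|AC| ∈ [0, 97]

|CB| ∈ [1, 63]  (≈ [1.0000, 63.0000])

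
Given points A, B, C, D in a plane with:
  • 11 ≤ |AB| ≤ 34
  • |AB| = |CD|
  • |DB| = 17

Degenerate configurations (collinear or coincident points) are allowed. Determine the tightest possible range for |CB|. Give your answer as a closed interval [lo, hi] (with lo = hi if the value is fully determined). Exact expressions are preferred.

|AB| ∈ [11, 34]
|BD| ∈ {17}
|CD| ∈ [11, 34]
|AD| ∈ [0, 51]
|BC| ∈ [0, 51]
|AC| ∈ [0, 85]

|CB| ∈ [0, 51]  (≈ [0.0000, 51.0000])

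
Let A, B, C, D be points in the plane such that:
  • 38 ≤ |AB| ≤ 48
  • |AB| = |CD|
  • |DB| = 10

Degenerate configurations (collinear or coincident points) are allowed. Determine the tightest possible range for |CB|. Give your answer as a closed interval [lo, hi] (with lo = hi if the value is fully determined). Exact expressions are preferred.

|CB| ∈ [28, 58]  (≈ [28.0000, 58.0000])

|AB| ∈ [38, 48]
|BD| ∈ {10}
|CD| ∈ [38, 48]
|AD| ∈ [28, 58]
|BC| ∈ [28, 58]
|AC| ∈ [0, 106]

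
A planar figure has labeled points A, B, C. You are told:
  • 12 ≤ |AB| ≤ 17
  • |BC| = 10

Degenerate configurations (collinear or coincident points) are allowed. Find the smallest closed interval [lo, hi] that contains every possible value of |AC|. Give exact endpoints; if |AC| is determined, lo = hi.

|AC| ∈ [2, 27]  (≈ [2.0000, 27.0000])

|AB| ∈ [12, 17]
|BC| ∈ {10}
|AC| ∈ [2, 27]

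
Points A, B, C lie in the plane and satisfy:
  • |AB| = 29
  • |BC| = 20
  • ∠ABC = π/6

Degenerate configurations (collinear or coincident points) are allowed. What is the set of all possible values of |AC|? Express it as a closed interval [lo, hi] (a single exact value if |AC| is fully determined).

|AB| ∈ {29}
|BC| ∈ {20}
|AC| ∈ {√(1241 - 580·√(3))}

|AC| = √(1241 - 580·√(3))  (≈ 15.3756)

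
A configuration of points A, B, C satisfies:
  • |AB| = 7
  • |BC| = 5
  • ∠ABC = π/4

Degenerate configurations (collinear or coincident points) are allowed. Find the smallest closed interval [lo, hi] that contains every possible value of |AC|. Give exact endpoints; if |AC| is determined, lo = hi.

|AC| = √(74 - 35·√(2))  (≈ 4.9500)

|AB| ∈ {7}
|BC| ∈ {5}
|AC| ∈ {√(74 - 35·√(2))}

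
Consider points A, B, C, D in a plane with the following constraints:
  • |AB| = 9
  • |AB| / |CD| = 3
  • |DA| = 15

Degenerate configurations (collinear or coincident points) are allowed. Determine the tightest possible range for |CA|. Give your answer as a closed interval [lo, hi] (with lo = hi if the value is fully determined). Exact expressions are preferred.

|AB| ∈ {9}
|AD| ∈ {15}
|CD| ∈ {3}
|BD| ∈ [6, 24]
|AC| ∈ [12, 18]
|BC| ∈ [3, 27]

|CA| ∈ [12, 18]  (≈ [12.0000, 18.0000])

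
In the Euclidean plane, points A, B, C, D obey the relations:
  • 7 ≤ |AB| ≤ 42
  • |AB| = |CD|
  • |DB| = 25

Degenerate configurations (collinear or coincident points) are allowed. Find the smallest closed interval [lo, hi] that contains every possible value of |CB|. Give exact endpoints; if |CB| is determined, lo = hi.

|AB| ∈ [7, 42]
|BD| ∈ {25}
|CD| ∈ [7, 42]
|AD| ∈ [0, 67]
|BC| ∈ [0, 67]
|AC| ∈ [0, 109]

|CB| ∈ [0, 67]  (≈ [0.0000, 67.0000])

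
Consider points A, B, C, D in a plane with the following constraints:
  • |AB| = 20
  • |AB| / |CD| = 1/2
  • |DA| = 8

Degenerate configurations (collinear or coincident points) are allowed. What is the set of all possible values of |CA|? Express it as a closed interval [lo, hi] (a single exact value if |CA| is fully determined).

|AB| ∈ {20}
|AD| ∈ {8}
|CD| ∈ {40}
|BD| ∈ [12, 28]
|AC| ∈ [32, 48]
|BC| ∈ [12, 68]

|CA| ∈ [32, 48]  (≈ [32.0000, 48.0000])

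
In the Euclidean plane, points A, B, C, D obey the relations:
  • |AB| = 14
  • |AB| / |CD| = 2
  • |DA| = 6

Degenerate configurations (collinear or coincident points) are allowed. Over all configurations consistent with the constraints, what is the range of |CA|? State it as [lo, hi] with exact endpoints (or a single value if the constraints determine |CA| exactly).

|CA| ∈ [1, 13]  (≈ [1.0000, 13.0000])

|AB| ∈ {14}
|AD| ∈ {6}
|CD| ∈ {7}
|BD| ∈ [8, 20]
|AC| ∈ [1, 13]
|BC| ∈ [1, 27]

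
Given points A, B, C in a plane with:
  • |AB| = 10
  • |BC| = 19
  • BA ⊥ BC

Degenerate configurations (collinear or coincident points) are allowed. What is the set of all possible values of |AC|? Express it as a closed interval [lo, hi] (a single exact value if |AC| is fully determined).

|AB| ∈ {10}
|BC| ∈ {19}
|AC| ∈ {√(461)}

|AC| = √(461)  (≈ 21.4709)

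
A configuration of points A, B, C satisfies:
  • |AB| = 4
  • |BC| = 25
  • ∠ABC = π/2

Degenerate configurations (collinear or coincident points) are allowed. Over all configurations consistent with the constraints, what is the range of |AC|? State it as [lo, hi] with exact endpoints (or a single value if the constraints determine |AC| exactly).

|AC| = √(641)  (≈ 25.3180)

|AB| ∈ {4}
|BC| ∈ {25}
|AC| ∈ {√(641)}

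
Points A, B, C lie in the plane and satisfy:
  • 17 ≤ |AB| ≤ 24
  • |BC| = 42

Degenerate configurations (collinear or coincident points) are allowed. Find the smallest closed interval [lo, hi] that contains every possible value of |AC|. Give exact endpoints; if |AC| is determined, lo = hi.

|AB| ∈ [17, 24]
|BC| ∈ {42}
|AC| ∈ [18, 66]

|AC| ∈ [18, 66]  (≈ [18.0000, 66.0000])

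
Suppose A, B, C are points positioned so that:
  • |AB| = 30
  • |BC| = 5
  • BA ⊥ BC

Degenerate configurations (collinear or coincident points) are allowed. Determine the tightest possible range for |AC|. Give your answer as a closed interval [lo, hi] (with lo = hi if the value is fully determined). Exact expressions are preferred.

|AC| = 5·√(37)  (≈ 30.4138)

|AB| ∈ {30}
|BC| ∈ {5}
|AC| ∈ {5·√(37)}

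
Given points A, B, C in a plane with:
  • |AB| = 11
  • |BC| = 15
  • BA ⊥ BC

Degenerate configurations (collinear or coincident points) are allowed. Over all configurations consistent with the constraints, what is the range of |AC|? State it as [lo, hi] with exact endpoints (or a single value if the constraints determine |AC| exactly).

|AB| ∈ {11}
|BC| ∈ {15}
|AC| ∈ {√(346)}

|AC| = √(346)  (≈ 18.6011)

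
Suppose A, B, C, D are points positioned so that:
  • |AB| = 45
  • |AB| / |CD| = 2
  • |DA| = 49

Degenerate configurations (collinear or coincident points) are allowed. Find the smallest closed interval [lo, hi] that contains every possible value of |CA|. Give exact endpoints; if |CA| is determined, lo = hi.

|AB| ∈ {45}
|AD| ∈ {49}
|CD| ∈ {45/2}
|BD| ∈ [4, 94]
|AC| ∈ [53/2, 143/2]
|BC| ∈ [0, 233/2]

|CA| ∈ [53/2, 143/2]  (≈ [26.5000, 71.5000])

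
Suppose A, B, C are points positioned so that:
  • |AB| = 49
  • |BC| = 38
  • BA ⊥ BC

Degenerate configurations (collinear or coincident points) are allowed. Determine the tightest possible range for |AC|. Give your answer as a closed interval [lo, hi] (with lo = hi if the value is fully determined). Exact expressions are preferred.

|AB| ∈ {49}
|BC| ∈ {38}
|AC| ∈ {√(3845)}

|AC| = √(3845)  (≈ 62.0081)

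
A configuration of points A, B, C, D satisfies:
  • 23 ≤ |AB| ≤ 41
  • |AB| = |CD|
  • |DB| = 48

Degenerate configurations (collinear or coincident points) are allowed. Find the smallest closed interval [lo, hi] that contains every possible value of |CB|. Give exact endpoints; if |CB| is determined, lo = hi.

|CB| ∈ [7, 89]  (≈ [7.0000, 89.0000])

|AB| ∈ [23, 41]
|BD| ∈ {48}
|CD| ∈ [23, 41]
|AD| ∈ [7, 89]
|BC| ∈ [7, 89]
|AC| ∈ [0, 130]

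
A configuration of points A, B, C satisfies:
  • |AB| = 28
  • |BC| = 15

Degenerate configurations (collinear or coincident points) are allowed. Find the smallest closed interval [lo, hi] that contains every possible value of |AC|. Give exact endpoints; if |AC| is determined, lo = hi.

|AB| ∈ {28}
|BC| ∈ {15}
|AC| ∈ [13, 43]

|AC| ∈ [13, 43]  (≈ [13.0000, 43.0000])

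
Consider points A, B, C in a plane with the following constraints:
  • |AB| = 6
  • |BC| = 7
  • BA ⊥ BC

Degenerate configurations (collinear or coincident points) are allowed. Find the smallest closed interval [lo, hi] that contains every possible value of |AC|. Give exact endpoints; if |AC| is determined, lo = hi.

|AC| = √(85)  (≈ 9.2195)

|AB| ∈ {6}
|BC| ∈ {7}
|AC| ∈ {√(85)}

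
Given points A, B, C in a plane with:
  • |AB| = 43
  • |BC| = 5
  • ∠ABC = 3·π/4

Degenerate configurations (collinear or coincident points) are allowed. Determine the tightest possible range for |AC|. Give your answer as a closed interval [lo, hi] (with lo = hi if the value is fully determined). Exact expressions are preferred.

|AC| = √(215·√(2) + 1874)  (≈ 46.6696)

|AB| ∈ {43}
|BC| ∈ {5}
|AC| ∈ {√(215·√(2) + 1874)}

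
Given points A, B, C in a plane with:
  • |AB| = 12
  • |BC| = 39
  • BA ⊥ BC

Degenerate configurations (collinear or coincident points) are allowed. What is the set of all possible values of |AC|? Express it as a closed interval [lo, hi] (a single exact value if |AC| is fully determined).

|AB| ∈ {12}
|BC| ∈ {39}
|AC| ∈ {3·√(185)}

|AC| = 3·√(185)  (≈ 40.8044)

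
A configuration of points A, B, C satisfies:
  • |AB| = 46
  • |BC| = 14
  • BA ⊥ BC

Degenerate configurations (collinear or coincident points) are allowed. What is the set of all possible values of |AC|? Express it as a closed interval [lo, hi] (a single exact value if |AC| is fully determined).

|AC| = 34·√(2)  (≈ 48.0833)

|AB| ∈ {46}
|BC| ∈ {14}
|AC| ∈ {34·√(2)}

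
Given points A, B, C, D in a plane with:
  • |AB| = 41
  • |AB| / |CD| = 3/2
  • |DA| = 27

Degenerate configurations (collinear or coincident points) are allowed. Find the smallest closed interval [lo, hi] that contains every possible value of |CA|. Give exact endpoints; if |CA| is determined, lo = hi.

|AB| ∈ {41}
|AD| ∈ {27}
|CD| ∈ {82/3}
|BD| ∈ [14, 68]
|AC| ∈ [1/3, 163/3]
|BC| ∈ [0, 286/3]

|CA| ∈ [1/3, 163/3]  (≈ [0.3333, 54.3333])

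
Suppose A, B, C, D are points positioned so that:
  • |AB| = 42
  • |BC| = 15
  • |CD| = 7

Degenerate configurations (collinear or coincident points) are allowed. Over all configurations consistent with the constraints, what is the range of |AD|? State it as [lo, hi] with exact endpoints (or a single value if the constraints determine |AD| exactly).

|AD| ∈ [20, 64]  (≈ [20.0000, 64.0000])

|AB| ∈ {42}
|BC| ∈ {15}
|CD| ∈ {7}
|AC| ∈ [27, 57]
|BD| ∈ [8, 22]
|AD| ∈ [20, 64]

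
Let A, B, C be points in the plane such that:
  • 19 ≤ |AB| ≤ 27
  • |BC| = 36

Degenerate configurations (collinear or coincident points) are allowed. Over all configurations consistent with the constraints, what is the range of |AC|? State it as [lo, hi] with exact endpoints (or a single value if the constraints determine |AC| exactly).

|AC| ∈ [9, 63]  (≈ [9.0000, 63.0000])

|AB| ∈ [19, 27]
|BC| ∈ {36}
|AC| ∈ [9, 63]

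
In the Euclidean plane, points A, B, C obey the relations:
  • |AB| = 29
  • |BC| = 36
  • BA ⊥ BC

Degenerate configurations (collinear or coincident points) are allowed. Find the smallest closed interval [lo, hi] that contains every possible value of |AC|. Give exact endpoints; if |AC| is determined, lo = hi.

|AC| = √(2137)  (≈ 46.2277)

|AB| ∈ {29}
|BC| ∈ {36}
|AC| ∈ {√(2137)}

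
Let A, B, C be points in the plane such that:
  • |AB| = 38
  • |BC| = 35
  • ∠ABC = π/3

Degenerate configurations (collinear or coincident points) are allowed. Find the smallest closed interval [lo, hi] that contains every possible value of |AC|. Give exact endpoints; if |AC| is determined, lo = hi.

|AB| ∈ {38}
|BC| ∈ {35}
|AC| ∈ {√(1339)}

|AC| = √(1339)  (≈ 36.5923)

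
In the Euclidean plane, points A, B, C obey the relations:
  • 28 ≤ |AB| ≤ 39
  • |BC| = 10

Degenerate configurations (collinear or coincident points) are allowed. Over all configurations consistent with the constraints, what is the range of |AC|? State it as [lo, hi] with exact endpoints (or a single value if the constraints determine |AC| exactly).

|AB| ∈ [28, 39]
|BC| ∈ {10}
|AC| ∈ [18, 49]

|AC| ∈ [18, 49]  (≈ [18.0000, 49.0000])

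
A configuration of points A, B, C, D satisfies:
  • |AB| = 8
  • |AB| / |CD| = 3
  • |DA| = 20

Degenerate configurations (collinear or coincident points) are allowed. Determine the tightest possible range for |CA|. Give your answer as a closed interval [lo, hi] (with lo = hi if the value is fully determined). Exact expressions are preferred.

|AB| ∈ {8}
|AD| ∈ {20}
|CD| ∈ {8/3}
|BD| ∈ [12, 28]
|AC| ∈ [52/3, 68/3]
|BC| ∈ [28/3, 92/3]

|CA| ∈ [52/3, 68/3]  (≈ [17.3333, 22.6667])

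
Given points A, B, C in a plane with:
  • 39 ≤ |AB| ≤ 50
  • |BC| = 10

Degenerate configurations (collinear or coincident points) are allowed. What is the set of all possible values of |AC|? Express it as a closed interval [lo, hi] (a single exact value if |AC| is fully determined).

|AB| ∈ [39, 50]
|BC| ∈ {10}
|AC| ∈ [29, 60]

|AC| ∈ [29, 60]  (≈ [29.0000, 60.0000])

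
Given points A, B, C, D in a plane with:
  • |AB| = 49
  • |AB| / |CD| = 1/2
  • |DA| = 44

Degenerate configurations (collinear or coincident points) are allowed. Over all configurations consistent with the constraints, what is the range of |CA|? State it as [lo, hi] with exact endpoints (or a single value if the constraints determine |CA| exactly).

|AB| ∈ {49}
|AD| ∈ {44}
|CD| ∈ {98}
|BD| ∈ [5, 93]
|AC| ∈ [54, 142]
|BC| ∈ [5, 191]

|CA| ∈ [54, 142]  (≈ [54.0000, 142.0000])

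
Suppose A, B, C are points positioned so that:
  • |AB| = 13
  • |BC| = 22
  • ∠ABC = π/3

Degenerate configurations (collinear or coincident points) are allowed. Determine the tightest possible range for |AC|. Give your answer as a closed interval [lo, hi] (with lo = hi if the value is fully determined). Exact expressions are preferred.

|AC| = √(367)  (≈ 19.1572)

|AB| ∈ {13}
|BC| ∈ {22}
|AC| ∈ {√(367)}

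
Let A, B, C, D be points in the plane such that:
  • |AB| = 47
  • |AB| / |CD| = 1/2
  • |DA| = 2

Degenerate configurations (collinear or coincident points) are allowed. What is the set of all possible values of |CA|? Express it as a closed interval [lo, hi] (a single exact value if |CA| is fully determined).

|CA| ∈ [92, 96]  (≈ [92.0000, 96.0000])

|AB| ∈ {47}
|AD| ∈ {2}
|CD| ∈ {94}
|BD| ∈ [45, 49]
|AC| ∈ [92, 96]
|BC| ∈ [45, 143]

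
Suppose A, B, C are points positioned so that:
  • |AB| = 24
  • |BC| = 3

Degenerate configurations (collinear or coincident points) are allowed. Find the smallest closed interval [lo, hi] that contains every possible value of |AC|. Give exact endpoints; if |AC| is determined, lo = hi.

|AB| ∈ {24}
|BC| ∈ {3}
|AC| ∈ [21, 27]

|AC| ∈ [21, 27]  (≈ [21.0000, 27.0000])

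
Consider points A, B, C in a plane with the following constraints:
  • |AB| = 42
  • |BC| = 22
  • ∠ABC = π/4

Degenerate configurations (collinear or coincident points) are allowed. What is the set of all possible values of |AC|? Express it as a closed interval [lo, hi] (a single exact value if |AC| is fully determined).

|AC| = 2·√(562 - 231·√(2))  (≈ 30.6801)

|AB| ∈ {42}
|BC| ∈ {22}
|AC| ∈ {2·√(562 - 231·√(2))}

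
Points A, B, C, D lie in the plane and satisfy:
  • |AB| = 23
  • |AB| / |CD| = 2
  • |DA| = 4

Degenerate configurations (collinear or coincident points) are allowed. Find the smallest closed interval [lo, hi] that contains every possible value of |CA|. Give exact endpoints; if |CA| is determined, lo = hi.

|AB| ∈ {23}
|AD| ∈ {4}
|CD| ∈ {23/2}
|BD| ∈ [19, 27]
|AC| ∈ [15/2, 31/2]
|BC| ∈ [15/2, 77/2]

|CA| ∈ [15/2, 31/2]  (≈ [7.5000, 15.5000])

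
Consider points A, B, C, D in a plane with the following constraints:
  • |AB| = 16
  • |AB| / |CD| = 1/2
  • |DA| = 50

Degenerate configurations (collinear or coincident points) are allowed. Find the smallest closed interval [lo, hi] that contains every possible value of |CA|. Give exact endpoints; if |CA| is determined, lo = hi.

|CA| ∈ [18, 82]  (≈ [18.0000, 82.0000])

|AB| ∈ {16}
|AD| ∈ {50}
|CD| ∈ {32}
|BD| ∈ [34, 66]
|AC| ∈ [18, 82]
|BC| ∈ [2, 98]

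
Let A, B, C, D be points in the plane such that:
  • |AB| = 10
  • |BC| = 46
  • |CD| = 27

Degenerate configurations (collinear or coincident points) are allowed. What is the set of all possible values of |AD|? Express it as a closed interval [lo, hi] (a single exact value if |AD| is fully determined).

|AD| ∈ [9, 83]  (≈ [9.0000, 83.0000])

|AB| ∈ {10}
|BC| ∈ {46}
|CD| ∈ {27}
|AC| ∈ [36, 56]
|BD| ∈ [19, 73]
|AD| ∈ [9, 83]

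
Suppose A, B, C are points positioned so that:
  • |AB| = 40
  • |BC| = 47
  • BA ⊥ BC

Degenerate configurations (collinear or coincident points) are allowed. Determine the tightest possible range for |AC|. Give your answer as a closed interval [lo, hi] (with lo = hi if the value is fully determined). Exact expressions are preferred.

|AB| ∈ {40}
|BC| ∈ {47}
|AC| ∈ {√(3809)}

|AC| = √(3809)  (≈ 61.7171)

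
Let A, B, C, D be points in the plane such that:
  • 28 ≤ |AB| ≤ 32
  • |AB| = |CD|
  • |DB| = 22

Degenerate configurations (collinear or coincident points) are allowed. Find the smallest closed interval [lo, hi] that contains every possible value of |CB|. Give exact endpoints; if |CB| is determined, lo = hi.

|AB| ∈ [28, 32]
|BD| ∈ {22}
|CD| ∈ [28, 32]
|AD| ∈ [6, 54]
|BC| ∈ [6, 54]
|AC| ∈ [0, 86]

|CB| ∈ [6, 54]  (≈ [6.0000, 54.0000])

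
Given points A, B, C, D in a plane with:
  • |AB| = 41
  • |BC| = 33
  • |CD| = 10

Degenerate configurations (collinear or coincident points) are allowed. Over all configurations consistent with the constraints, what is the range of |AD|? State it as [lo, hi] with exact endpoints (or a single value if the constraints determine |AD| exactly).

|AD| ∈ [0, 84]  (≈ [0.0000, 84.0000])

|AB| ∈ {41}
|BC| ∈ {33}
|CD| ∈ {10}
|AC| ∈ [8, 74]
|BD| ∈ [23, 43]
|AD| ∈ [0, 84]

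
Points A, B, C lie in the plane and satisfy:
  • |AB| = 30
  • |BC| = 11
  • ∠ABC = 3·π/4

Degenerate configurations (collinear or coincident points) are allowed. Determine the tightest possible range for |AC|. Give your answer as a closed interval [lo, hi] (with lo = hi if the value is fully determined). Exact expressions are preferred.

|AB| ∈ {30}
|BC| ∈ {11}
|AC| ∈ {√(330·√(2) + 1021)}

|AC| = √(330·√(2) + 1021)  (≈ 38.5706)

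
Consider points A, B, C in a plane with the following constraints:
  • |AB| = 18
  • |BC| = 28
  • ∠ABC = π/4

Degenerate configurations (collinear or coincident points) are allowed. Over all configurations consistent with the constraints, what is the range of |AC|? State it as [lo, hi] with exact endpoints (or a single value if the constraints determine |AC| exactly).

|AB| ∈ {18}
|BC| ∈ {28}
|AC| ∈ {2·√(277 - 126·√(2))}

|AC| = 2·√(277 - 126·√(2))  (≈ 19.8806)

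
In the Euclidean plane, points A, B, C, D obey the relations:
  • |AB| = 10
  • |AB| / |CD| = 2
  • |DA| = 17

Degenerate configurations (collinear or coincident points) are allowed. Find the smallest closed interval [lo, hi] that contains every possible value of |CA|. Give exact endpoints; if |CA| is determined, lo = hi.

|CA| ∈ [12, 22]  (≈ [12.0000, 22.0000])

|AB| ∈ {10}
|AD| ∈ {17}
|CD| ∈ {5}
|BD| ∈ [7, 27]
|AC| ∈ [12, 22]
|BC| ∈ [2, 32]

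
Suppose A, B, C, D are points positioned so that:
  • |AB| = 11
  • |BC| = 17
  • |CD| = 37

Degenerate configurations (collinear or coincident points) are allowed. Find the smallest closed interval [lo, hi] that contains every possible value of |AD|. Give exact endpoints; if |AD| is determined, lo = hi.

|AB| ∈ {11}
|BC| ∈ {17}
|CD| ∈ {37}
|AC| ∈ [6, 28]
|BD| ∈ [20, 54]
|AD| ∈ [9, 65]

|AD| ∈ [9, 65]  (≈ [9.0000, 65.0000])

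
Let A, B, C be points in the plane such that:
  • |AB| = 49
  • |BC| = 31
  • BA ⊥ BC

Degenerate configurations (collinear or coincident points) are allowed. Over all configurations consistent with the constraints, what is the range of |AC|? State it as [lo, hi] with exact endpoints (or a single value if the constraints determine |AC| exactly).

|AB| ∈ {49}
|BC| ∈ {31}
|AC| ∈ {41·√(2)}

|AC| = 41·√(2)  (≈ 57.9828)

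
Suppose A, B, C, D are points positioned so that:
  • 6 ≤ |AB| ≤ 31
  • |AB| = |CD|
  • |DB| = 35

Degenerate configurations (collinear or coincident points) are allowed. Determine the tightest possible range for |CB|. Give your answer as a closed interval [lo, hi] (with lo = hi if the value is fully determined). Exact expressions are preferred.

|CB| ∈ [4, 66]  (≈ [4.0000, 66.0000])

|AB| ∈ [6, 31]
|BD| ∈ {35}
|CD| ∈ [6, 31]
|AD| ∈ [4, 66]
|BC| ∈ [4, 66]
|AC| ∈ [0, 97]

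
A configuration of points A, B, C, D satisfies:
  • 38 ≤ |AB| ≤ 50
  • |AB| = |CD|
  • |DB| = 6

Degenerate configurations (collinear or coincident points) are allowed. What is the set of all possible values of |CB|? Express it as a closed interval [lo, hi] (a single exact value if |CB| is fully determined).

|CB| ∈ [32, 56]  (≈ [32.0000, 56.0000])

|AB| ∈ [38, 50]
|BD| ∈ {6}
|CD| ∈ [38, 50]
|AD| ∈ [32, 56]
|BC| ∈ [32, 56]
|AC| ∈ [0, 106]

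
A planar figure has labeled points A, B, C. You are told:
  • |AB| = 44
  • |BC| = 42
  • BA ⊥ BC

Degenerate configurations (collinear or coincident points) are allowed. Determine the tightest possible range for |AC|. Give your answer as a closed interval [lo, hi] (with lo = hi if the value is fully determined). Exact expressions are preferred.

|AB| ∈ {44}
|BC| ∈ {42}
|AC| ∈ {10·√(37)}

|AC| = 10·√(37)  (≈ 60.8276)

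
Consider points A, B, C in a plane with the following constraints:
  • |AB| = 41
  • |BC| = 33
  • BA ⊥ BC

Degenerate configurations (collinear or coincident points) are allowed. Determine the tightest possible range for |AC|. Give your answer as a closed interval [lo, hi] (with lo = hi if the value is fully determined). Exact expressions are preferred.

|AB| ∈ {41}
|BC| ∈ {33}
|AC| ∈ {√(2770)}

|AC| = √(2770)  (≈ 52.6308)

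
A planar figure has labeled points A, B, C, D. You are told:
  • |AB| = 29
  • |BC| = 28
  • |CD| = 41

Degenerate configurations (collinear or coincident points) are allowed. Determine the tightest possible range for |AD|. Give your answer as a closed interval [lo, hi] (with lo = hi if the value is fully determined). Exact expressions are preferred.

|AB| ∈ {29}
|BC| ∈ {28}
|CD| ∈ {41}
|AC| ∈ [1, 57]
|BD| ∈ [13, 69]
|AD| ∈ [0, 98]

|AD| ∈ [0, 98]  (≈ [0.0000, 98.0000])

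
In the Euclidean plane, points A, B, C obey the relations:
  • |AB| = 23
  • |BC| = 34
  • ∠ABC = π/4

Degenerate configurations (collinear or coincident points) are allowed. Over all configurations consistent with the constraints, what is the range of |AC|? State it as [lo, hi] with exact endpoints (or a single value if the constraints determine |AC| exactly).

|AC| = √(1685 - 782·√(2))  (≈ 24.0642)

|AB| ∈ {23}
|BC| ∈ {34}
|AC| ∈ {√(1685 - 782·√(2))}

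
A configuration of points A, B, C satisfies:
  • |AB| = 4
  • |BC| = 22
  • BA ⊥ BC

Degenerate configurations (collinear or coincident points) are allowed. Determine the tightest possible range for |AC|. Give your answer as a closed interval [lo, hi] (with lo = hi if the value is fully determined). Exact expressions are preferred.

|AC| = 10·√(5)  (≈ 22.3607)

|AB| ∈ {4}
|BC| ∈ {22}
|AC| ∈ {10·√(5)}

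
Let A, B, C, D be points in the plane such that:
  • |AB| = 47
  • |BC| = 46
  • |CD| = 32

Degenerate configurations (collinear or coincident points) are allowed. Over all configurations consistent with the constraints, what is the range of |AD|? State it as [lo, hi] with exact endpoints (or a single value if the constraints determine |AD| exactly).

|AD| ∈ [0, 125]  (≈ [0.0000, 125.0000])

|AB| ∈ {47}
|BC| ∈ {46}
|CD| ∈ {32}
|AC| ∈ [1, 93]
|BD| ∈ [14, 78]
|AD| ∈ [0, 125]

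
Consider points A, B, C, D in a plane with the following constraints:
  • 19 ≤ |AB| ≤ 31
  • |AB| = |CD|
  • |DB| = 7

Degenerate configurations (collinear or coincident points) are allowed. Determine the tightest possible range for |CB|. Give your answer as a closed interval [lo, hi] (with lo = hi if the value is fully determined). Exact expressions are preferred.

|AB| ∈ [19, 31]
|BD| ∈ {7}
|CD| ∈ [19, 31]
|AD| ∈ [12, 38]
|BC| ∈ [12, 38]
|AC| ∈ [0, 69]

|CB| ∈ [12, 38]  (≈ [12.0000, 38.0000])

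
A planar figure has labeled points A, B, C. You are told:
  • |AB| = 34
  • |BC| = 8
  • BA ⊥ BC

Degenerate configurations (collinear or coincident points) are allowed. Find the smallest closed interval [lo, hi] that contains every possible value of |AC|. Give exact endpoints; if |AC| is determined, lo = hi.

|AC| = 2·√(305)  (≈ 34.9285)

|AB| ∈ {34}
|BC| ∈ {8}
|AC| ∈ {2·√(305)}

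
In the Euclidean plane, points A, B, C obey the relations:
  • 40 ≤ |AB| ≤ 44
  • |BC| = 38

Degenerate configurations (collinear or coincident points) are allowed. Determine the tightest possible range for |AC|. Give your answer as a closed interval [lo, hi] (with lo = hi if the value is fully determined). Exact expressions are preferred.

|AB| ∈ [40, 44]
|BC| ∈ {38}
|AC| ∈ [2, 82]

|AC| ∈ [2, 82]  (≈ [2.0000, 82.0000])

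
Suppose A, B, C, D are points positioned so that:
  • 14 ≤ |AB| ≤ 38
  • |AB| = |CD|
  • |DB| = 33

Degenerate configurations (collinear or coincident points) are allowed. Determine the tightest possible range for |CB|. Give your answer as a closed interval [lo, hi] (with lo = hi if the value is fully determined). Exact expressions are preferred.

|CB| ∈ [0, 71]  (≈ [0.0000, 71.0000])

|AB| ∈ [14, 38]
|BD| ∈ {33}
|CD| ∈ [14, 38]
|AD| ∈ [0, 71]
|BC| ∈ [0, 71]
|AC| ∈ [0, 109]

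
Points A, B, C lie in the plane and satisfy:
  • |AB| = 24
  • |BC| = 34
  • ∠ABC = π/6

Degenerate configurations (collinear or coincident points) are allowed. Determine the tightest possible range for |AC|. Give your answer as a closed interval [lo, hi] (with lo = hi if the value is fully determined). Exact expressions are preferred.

|AB| ∈ {24}
|BC| ∈ {34}
|AC| ∈ {2·√(433 - 204·√(3))}

|AC| = 2·√(433 - 204·√(3))  (≈ 17.8507)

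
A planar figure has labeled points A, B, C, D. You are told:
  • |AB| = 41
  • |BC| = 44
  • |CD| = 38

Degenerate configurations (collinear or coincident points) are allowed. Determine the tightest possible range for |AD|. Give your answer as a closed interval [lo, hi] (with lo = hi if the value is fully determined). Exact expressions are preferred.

|AB| ∈ {41}
|BC| ∈ {44}
|CD| ∈ {38}
|AC| ∈ [3, 85]
|BD| ∈ [6, 82]
|AD| ∈ [0, 123]

|AD| ∈ [0, 123]  (≈ [0.0000, 123.0000])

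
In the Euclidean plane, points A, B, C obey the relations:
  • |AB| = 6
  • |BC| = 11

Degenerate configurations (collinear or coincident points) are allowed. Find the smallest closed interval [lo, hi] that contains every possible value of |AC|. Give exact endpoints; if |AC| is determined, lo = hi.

|AB| ∈ {6}
|BC| ∈ {11}
|AC| ∈ [5, 17]

|AC| ∈ [5, 17]  (≈ [5.0000, 17.0000])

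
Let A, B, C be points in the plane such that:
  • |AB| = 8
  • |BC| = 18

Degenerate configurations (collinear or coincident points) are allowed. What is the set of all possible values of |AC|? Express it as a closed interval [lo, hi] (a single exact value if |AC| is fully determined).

|AC| ∈ [10, 26]  (≈ [10.0000, 26.0000])

|AB| ∈ {8}
|BC| ∈ {18}
|AC| ∈ [10, 26]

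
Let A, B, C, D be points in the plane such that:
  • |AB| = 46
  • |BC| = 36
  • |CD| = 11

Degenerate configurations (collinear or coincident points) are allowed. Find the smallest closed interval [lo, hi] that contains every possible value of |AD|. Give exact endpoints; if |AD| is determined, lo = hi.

|AD| ∈ [0, 93]  (≈ [0.0000, 93.0000])

|AB| ∈ {46}
|BC| ∈ {36}
|CD| ∈ {11}
|AC| ∈ [10, 82]
|BD| ∈ [25, 47]
|AD| ∈ [0, 93]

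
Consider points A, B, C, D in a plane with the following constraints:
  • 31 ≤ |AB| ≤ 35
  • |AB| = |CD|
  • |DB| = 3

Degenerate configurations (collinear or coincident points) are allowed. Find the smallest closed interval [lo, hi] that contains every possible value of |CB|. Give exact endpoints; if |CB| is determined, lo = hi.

|AB| ∈ [31, 35]
|BD| ∈ {3}
|CD| ∈ [31, 35]
|AD| ∈ [28, 38]
|BC| ∈ [28, 38]
|AC| ∈ [0, 73]

|CB| ∈ [28, 38]  (≈ [28.0000, 38.0000])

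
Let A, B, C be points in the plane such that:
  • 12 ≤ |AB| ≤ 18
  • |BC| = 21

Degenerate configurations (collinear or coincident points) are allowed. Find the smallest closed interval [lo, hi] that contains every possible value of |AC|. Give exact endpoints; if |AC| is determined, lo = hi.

|AC| ∈ [3, 39]  (≈ [3.0000, 39.0000])

|AB| ∈ [12, 18]
|BC| ∈ {21}
|AC| ∈ [3, 39]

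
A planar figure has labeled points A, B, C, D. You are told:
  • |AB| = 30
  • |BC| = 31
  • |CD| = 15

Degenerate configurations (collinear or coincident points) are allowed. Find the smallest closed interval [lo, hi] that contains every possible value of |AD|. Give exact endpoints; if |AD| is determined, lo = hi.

|AB| ∈ {30}
|BC| ∈ {31}
|CD| ∈ {15}
|AC| ∈ [1, 61]
|BD| ∈ [16, 46]
|AD| ∈ [0, 76]

|AD| ∈ [0, 76]  (≈ [0.0000, 76.0000])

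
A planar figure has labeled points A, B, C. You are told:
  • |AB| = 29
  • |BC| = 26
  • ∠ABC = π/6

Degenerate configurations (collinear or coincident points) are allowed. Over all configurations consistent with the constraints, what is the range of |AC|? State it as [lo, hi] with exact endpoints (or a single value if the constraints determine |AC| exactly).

|AC| = √(1517 - 754·√(3))  (≈ 14.5270)

|AB| ∈ {29}
|BC| ∈ {26}
|AC| ∈ {√(1517 - 754·√(3))}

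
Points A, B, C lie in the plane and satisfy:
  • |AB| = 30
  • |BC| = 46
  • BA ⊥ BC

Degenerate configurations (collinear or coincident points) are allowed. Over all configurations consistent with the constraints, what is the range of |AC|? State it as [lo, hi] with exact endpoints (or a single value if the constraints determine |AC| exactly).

|AC| = 2·√(754)  (≈ 54.9181)

|AB| ∈ {30}
|BC| ∈ {46}
|AC| ∈ {2·√(754)}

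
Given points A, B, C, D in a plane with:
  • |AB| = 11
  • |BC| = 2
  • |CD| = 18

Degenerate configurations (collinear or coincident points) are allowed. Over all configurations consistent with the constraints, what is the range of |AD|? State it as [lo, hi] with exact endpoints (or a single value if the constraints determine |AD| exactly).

|AB| ∈ {11}
|BC| ∈ {2}
|CD| ∈ {18}
|AC| ∈ [9, 13]
|BD| ∈ [16, 20]
|AD| ∈ [5, 31]

|AD| ∈ [5, 31]  (≈ [5.0000, 31.0000])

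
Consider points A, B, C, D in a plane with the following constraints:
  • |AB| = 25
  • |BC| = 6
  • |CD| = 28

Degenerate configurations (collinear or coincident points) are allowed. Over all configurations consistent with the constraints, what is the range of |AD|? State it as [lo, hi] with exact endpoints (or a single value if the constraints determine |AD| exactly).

|AD| ∈ [0, 59]  (≈ [0.0000, 59.0000])

|AB| ∈ {25}
|BC| ∈ {6}
|CD| ∈ {28}
|AC| ∈ [19, 31]
|BD| ∈ [22, 34]
|AD| ∈ [0, 59]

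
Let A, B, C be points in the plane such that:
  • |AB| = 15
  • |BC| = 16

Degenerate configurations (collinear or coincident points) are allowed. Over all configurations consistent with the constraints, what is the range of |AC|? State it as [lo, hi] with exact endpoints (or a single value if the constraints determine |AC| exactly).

|AB| ∈ {15}
|BC| ∈ {16}
|AC| ∈ [1, 31]

|AC| ∈ [1, 31]  (≈ [1.0000, 31.0000])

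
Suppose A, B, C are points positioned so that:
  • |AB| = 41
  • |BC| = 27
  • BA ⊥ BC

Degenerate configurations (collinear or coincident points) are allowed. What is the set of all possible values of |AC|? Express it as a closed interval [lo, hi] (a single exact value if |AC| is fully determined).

|AC| = √(2410)  (≈ 49.0918)

|AB| ∈ {41}
|BC| ∈ {27}
|AC| ∈ {√(2410)}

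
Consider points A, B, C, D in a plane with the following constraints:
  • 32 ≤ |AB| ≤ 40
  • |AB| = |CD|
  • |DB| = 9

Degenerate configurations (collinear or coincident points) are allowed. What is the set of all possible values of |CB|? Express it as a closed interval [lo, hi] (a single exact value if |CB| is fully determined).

|AB| ∈ [32, 40]
|BD| ∈ {9}
|CD| ∈ [32, 40]
|AD| ∈ [23, 49]
|BC| ∈ [23, 49]
|AC| ∈ [0, 89]

|CB| ∈ [23, 49]  (≈ [23.0000, 49.0000])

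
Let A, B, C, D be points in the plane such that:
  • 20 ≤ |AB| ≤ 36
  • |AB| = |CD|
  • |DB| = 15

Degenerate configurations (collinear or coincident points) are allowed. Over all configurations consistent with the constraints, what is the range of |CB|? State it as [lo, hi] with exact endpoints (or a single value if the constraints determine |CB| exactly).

|AB| ∈ [20, 36]
|BD| ∈ {15}
|CD| ∈ [20, 36]
|AD| ∈ [5, 51]
|BC| ∈ [5, 51]
|AC| ∈ [0, 87]

|CB| ∈ [5, 51]  (≈ [5.0000, 51.0000])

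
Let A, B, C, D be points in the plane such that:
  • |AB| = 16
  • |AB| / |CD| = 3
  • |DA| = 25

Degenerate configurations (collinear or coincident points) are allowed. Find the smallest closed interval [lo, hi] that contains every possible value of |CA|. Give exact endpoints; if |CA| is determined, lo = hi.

|CA| ∈ [59/3, 91/3]  (≈ [19.6667, 30.3333])

|AB| ∈ {16}
|AD| ∈ {25}
|CD| ∈ {16/3}
|BD| ∈ [9, 41]
|AC| ∈ [59/3, 91/3]
|BC| ∈ [11/3, 139/3]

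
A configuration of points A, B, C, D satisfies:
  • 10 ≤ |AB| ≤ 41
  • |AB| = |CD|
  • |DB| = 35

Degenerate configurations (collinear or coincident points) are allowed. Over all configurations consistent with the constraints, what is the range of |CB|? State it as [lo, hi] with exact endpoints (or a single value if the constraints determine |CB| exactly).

|CB| ∈ [0, 76]  (≈ [0.0000, 76.0000])

|AB| ∈ [10, 41]
|BD| ∈ {35}
|CD| ∈ [10, 41]
|AD| ∈ [0, 76]
|BC| ∈ [0, 76]
|AC| ∈ [0, 117]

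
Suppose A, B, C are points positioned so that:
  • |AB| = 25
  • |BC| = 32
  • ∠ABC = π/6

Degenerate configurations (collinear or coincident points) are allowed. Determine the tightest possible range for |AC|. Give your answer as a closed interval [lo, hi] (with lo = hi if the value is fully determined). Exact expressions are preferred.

|AB| ∈ {25}
|BC| ∈ {32}
|AC| ∈ {√(1649 - 800·√(3))}

|AC| = √(1649 - 800·√(3))  (≈ 16.2284)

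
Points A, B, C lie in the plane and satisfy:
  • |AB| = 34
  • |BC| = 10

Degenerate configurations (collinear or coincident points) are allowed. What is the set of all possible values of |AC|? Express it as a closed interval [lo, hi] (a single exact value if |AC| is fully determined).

|AB| ∈ {34}
|BC| ∈ {10}
|AC| ∈ [24, 44]

|AC| ∈ [24, 44]  (≈ [24.0000, 44.0000])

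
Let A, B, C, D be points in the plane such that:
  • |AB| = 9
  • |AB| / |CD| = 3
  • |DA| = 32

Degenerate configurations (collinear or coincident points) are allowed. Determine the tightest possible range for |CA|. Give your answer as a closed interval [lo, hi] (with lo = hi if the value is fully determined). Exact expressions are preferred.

|AB| ∈ {9}
|AD| ∈ {32}
|CD| ∈ {3}
|BD| ∈ [23, 41]
|AC| ∈ [29, 35]
|BC| ∈ [20, 44]

|CA| ∈ [29, 35]  (≈ [29.0000, 35.0000])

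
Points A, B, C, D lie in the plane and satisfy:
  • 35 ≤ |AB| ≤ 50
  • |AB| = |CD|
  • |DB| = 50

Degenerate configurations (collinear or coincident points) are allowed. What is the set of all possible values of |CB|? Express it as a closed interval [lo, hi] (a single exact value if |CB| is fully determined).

|CB| ∈ [0, 100]  (≈ [0.0000, 100.0000])

|AB| ∈ [35, 50]
|BD| ∈ {50}
|CD| ∈ [35, 50]
|AD| ∈ [0, 100]
|BC| ∈ [0, 100]
|AC| ∈ [0, 150]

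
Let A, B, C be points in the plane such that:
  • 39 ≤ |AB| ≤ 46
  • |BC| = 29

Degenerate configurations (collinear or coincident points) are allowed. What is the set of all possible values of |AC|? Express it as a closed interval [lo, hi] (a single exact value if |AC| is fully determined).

|AC| ∈ [10, 75]  (≈ [10.0000, 75.0000])

|AB| ∈ [39, 46]
|BC| ∈ {29}
|AC| ∈ [10, 75]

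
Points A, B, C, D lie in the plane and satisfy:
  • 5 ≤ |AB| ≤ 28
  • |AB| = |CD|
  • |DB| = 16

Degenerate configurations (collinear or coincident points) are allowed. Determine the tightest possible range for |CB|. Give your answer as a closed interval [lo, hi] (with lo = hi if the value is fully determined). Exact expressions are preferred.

|CB| ∈ [0, 44]  (≈ [0.0000, 44.0000])

|AB| ∈ [5, 28]
|BD| ∈ {16}
|CD| ∈ [5, 28]
|AD| ∈ [0, 44]
|BC| ∈ [0, 44]
|AC| ∈ [0, 72]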